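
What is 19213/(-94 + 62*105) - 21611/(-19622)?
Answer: 257826831/62947376 ≈ 4.0959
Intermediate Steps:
19213/(-94 + 62*105) - 21611/(-19622) = 19213/(-94 + 6510) - 21611*(-1/19622) = 19213/6416 + 21611/19622 = 257826831/62947376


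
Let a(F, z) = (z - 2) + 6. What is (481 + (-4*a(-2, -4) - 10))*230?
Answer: 108330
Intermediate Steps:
a(F, z) = 4 + z (a(F, z) = (-2 + z) + 6 = 4 + z)
(481 + (-4*a(-2, -4) - 10))*230 = (481 + (-4*(4 - 4) - 10))*230 = (481 + (-4*0 - 10))*230 = (481 + (0 - 10))*230 = (481 - 10)*230 = 471*230 = 108330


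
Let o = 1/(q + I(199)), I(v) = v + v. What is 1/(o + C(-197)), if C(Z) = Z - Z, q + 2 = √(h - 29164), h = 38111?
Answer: 396 + √8947 ≈ 490.59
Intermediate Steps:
I(v) = 2*v
q = -2 + √8947 (q = -2 + √(38111 - 29164) = -2 + √8947 ≈ 92.589)
o = 1/(396 + √8947) (o = 1/((-2 + √8947) + 2*199) = 1/((-2 + √8947) + 398) = 1/(396 + √8947) ≈ 0.0020384)
C(Z) = 0
1/(o + C(-197)) = 1/((396/147869 - √8947/147869) + 0) = 1/(396/147869 - √8947/147869)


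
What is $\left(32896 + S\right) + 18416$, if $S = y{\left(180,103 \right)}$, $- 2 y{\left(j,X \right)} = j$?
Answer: $51222$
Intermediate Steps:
$y{\left(j,X \right)} = - \frac{j}{2}$
$S = -90$ ($S = \left(- \frac{1}{2}\right) 180 = -90$)
$\left(32896 + S\right) + 18416 = \left(32896 - 90\right) + 18416 = 32806 + 18416 = 51222$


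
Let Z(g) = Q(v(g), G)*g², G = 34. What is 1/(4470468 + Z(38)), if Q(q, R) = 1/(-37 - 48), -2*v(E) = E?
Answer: 85/379988336 ≈ 2.2369e-7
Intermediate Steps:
v(E) = -E/2
Q(q, R) = -1/85 (Q(q, R) = 1/(-85) = -1/85)
Z(g) = -g²/85
1/(4470468 + Z(38)) = 1/(4470468 - 1/85*38²) = 1/(4470468 - 1/85*1444) = 1/(4470468 - 1444/85) = 1/(379988336/85) = 85/379988336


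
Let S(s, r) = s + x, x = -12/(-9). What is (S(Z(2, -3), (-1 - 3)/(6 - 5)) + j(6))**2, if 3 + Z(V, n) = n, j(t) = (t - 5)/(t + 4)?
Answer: 18769/900 ≈ 20.854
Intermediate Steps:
x = 4/3 (x = -12*(-1/9) = 4/3 ≈ 1.3333)
j(t) = (-5 + t)/(4 + t)
Z(V, n) = -3 + n
S(s, r) = 4/3 + s (S(s, r) = s + 4/3 = 4/3 + s)
(S(Z(2, -3), (-1 - 3)/(6 - 5)) + j(6))**2 = ((4/3 + (-3 - 3)) + (-5 + 6)/(4 + 6))**2 = ((4/3 - 6) + 1/10)**2 = (-14/3 + (1/10)*1)**2 = (-14/3 + 1/10)**2 = (-137/30)**2 = 18769/900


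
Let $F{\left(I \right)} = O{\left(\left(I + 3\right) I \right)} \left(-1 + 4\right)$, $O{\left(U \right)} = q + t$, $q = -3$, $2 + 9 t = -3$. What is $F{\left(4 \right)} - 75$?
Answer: $- \frac{257}{3} \approx -85.667$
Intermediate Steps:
$t = - \frac{5}{9}$ ($t = - \frac{2}{9} + \frac{1}{9} \left(-3\right) = - \frac{2}{9} - \frac{1}{3} = - \frac{5}{9} \approx -0.55556$)
$O{\left(U \right)} = - \frac{32}{9}$ ($O{\left(U \right)} = -3 - \frac{5}{9} = - \frac{32}{9}$)
$F{\left(I \right)} = - \frac{32}{3}$ ($F{\left(I \right)} = - \frac{32 \left(-1 + 4\right)}{9} = \left(- \frac{32}{9}\right) 3 = - \frac{32}{3}$)
$F{\left(4 \right)} - 75 = - \frac{32}{3} - 75 = - \frac{257}{3}$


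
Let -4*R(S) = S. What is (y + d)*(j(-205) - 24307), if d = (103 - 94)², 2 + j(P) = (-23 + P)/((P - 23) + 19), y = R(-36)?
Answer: -24064830/11 ≈ -2.1877e+6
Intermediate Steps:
R(S) = -S/4
y = 9 (y = -¼*(-36) = 9)
j(P) = -2 + (-23 + P)/(-4 + P) (j(P) = -2 + (-23 + P)/((P - 23) + 19) = -2 + (-23 + P)/((-23 + P) + 19) = -2 + (-23 + P)/(-4 + P))
d = 81 (d = 9² = 81)
(y + d)*(j(-205) - 24307) = (9 + 81)*((-15 - 1*(-205))/(-4 - 205) - 24307) = 90*((-15 + 205)/(-209) - 24307) = 90*(-1/209*190 - 24307) = 90*(-10/11 - 24307) = 90*(-267387/11) = -24064830/11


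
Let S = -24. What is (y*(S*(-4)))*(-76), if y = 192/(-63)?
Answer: 155648/7 ≈ 22235.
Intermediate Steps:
y = -64/21 (y = 192*(-1/63) = -64/21 ≈ -3.0476)
(y*(S*(-4)))*(-76) = -(-512)*(-4)/7*(-76) = -64/21*96*(-76) = -2048/7*(-76) = 155648/7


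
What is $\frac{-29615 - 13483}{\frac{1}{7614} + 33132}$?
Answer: $- \frac{328148172}{252267049} \approx -1.3008$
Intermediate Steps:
$\frac{-29615 - 13483}{\frac{1}{7614} + 33132} = - \frac{43098}{\frac{1}{7614} + 33132} = - \frac{43098}{\frac{252267049}{7614}} = \left(-43098\right) \frac{7614}{252267049} = - \frac{328148172}{252267049}$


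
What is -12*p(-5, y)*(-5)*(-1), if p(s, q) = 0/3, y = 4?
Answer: 0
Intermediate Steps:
p(s, q) = 0 (p(s, q) = 0*(⅓) = 0)
-12*p(-5, y)*(-5)*(-1) = -12*0*(-5)*(-1) = -0*(-1) = -12*0 = 0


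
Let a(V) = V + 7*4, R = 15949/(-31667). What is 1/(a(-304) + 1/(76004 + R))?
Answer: -2406802719/664277518777 ≈ -0.0036232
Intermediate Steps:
R = -15949/31667 (R = 15949*(-1/31667) = -15949/31667 ≈ -0.50365)
a(V) = 28 + V (a(V) = V + 28 = 28 + V)
1/(a(-304) + 1/(76004 + R)) = 1/((28 - 304) + 1/(76004 - 15949/31667)) = 1/(-276 + 1/(2406802719/31667)) = 1/(-276 + 31667/2406802719) = 1/(-664277518777/2406802719) = -2406802719/664277518777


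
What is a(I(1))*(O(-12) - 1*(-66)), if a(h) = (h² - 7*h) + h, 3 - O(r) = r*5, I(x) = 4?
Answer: -1032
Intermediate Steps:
O(r) = 3 - 5*r (O(r) = 3 - r*5 = 3 - 5*r)
a(h) = h² - 6*h
a(I(1))*(O(-12) - 1*(-66)) = (4*(-6 + 4))*((3 - 5*(-12)) - 1*(-66)) = (4*(-2))*((3 + 60) + 66) = -8*(63 + 66) = -8*129 = -1032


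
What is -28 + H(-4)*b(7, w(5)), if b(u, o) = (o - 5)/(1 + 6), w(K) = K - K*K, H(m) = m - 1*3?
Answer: -3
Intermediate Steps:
H(m) = -3 + m (H(m) = m - 3 = -3 + m)
w(K) = K - K**2
b(u, o) = -5/7 + o/7 (b(u, o) = (-5 + o)/7 = (-5 + o)*(1/7) = -5/7 + o/7)
-28 + H(-4)*b(7, w(5)) = -28 + (-3 - 4)*(-5/7 + (5*(1 - 1*5))/7) = -28 - 7*(-5/7 + (5*(1 - 5))/7) = -28 - 7*(-5/7 + (5*(-4))/7) = -28 - 7*(-5/7 + (1/7)*(-20)) = -28 - 7*(-5/7 - 20/7) = -28 - 7*(-25/7) = -28 + 25 = -3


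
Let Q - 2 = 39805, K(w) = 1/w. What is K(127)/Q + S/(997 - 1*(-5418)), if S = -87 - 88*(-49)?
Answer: 4271889488/6486192387 ≈ 0.65861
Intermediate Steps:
S = 4225 (S = -87 + 4312 = 4225)
Q = 39807 (Q = 2 + 39805 = 39807)
K(127)/Q + S/(997 - 1*(-5418)) = 1/(127*39807) + 4225/(997 - 1*(-5418)) = (1/127)*(1/39807) + 4225/(997 + 5418) = 1/5055489 + 4225/6415 = 1/5055489 + 4225*(1/6415) = 1/5055489 + 845/1283 = 4271889488/6486192387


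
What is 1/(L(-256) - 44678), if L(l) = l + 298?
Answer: -1/44636 ≈ -2.2403e-5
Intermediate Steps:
L(l) = 298 + l
1/(L(-256) - 44678) = 1/((298 - 256) - 44678) = 1/(42 - 44678) = 1/(-44636) = -1/44636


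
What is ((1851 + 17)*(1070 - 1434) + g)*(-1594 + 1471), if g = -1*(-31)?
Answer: 83630283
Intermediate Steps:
g = 31
((1851 + 17)*(1070 - 1434) + g)*(-1594 + 1471) = ((1851 + 17)*(1070 - 1434) + 31)*(-1594 + 1471) = (1868*(-364) + 31)*(-123) = (-679952 + 31)*(-123) = -679921*(-123) = 83630283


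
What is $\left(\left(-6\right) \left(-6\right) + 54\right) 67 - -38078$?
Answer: $44108$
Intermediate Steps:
$\left(\left(-6\right) \left(-6\right) + 54\right) 67 - -38078 = \left(36 + 54\right) 67 + 38078 = 90 \cdot 67 + 38078 = 6030 + 38078 = 44108$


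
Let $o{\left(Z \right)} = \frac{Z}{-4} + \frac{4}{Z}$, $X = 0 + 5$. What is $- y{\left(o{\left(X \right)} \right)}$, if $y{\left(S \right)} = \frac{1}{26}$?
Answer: $- \frac{1}{26} \approx -0.038462$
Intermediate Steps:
$X = 5$
$o{\left(Z \right)} = \frac{4}{Z} - \frac{Z}{4}$ ($o{\left(Z \right)} = Z \left(- \frac{1}{4}\right) + \frac{4}{Z} = - \frac{Z}{4} + \frac{4}{Z} = \frac{4}{Z} - \frac{Z}{4}$)
$y{\left(S \right)} = \frac{1}{26}$
$- y{\left(o{\left(X \right)} \right)} = \left(-1\right) \frac{1}{26} = - \frac{1}{26}$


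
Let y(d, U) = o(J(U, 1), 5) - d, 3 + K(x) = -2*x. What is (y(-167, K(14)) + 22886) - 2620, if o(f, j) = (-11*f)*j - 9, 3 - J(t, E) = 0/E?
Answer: 20259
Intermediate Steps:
K(x) = -3 - 2*x
J(t, E) = 3 (J(t, E) = 3 - 0/E = 3 - 1*0 = 3 + 0 = 3)
o(f, j) = -9 - 11*f*j (o(f, j) = -11*f*j - 9 = -9 - 11*f*j)
y(d, U) = -174 - d (y(d, U) = (-9 - 11*3*5) - d = (-9 - 165) - d = -174 - d)
(y(-167, K(14)) + 22886) - 2620 = ((-174 - 1*(-167)) + 22886) - 2620 = ((-174 + 167) + 22886) - 2620 = (-7 + 22886) - 2620 = 22879 - 2620 = 20259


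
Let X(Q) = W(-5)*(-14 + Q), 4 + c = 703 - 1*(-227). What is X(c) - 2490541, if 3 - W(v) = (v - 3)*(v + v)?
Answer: -2560765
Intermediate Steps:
W(v) = 3 - 2*v*(-3 + v) (W(v) = 3 - (v - 3)*(v + v) = 3 - (-3 + v)*2*v = 3 - 2*v*(-3 + v))
c = 926 (c = -4 + (703 - 1*(-227)) = -4 + (703 + 227) = -4 + 930 = 926)
X(Q) = 1078 - 77*Q (X(Q) = (3 - 2*(-5)² + 6*(-5))*(-14 + Q) = (3 - 2*25 - 30)*(-14 + Q) = (3 - 50 - 30)*(-14 + Q) = -77*(-14 + Q) = 1078 - 77*Q)
X(c) - 2490541 = (1078 - 77*926) - 2490541 = (1078 - 71302) - 2490541 = -70224 - 2490541 = -2560765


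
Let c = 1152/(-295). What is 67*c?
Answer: -77184/295 ≈ -261.64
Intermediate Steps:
c = -1152/295 (c = 1152*(-1/295) = -1152/295 ≈ -3.9051)
67*c = 67*(-1152/295) = -77184/295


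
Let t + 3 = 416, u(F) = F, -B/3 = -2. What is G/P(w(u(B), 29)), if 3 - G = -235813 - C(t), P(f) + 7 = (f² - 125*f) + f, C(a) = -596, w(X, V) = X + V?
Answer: -117610/1561 ≈ -75.343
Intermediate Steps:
B = 6 (B = -3*(-2) = 6)
w(X, V) = V + X
t = 413 (t = -3 + 416 = 413)
P(f) = -7 + f² - 124*f (P(f) = -7 + ((f² - 125*f) + f) = -7 + (f² - 124*f) = -7 + f² - 124*f)
G = 235220 (G = 3 - (-235813 - 1*(-596)) = 3 - (-235813 + 596) = 3 - 1*(-235217) = 3 + 235217 = 235220)
G/P(w(u(B), 29)) = 235220/(-7 + (29 + 6)² - 124*(29 + 6)) = 235220/(-7 + 35² - 124*35) = 235220/(-7 + 1225 - 4340) = 235220/(-3122) = 235220*(-1/3122) = -117610/1561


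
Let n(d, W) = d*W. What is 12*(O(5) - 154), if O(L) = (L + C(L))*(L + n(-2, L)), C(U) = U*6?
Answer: -3948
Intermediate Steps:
C(U) = 6*U
n(d, W) = W*d
O(L) = -7*L² (O(L) = (L + 6*L)*(L + L*(-2)) = (7*L)*(L - 2*L) = (7*L)*(-L) = -7*L²)
12*(O(5) - 154) = 12*(-7*5² - 154) = 12*(-7*25 - 154) = 12*(-175 - 154) = 12*(-329) = -3948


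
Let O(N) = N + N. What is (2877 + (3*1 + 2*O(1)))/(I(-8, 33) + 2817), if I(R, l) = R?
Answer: 2884/2809 ≈ 1.0267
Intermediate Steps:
O(N) = 2*N
(2877 + (3*1 + 2*O(1)))/(I(-8, 33) + 2817) = (2877 + (3*1 + 2*(2*1)))/(-8 + 2817) = (2877 + (3 + 2*2))/2809 = (2877 + (3 + 4))*(1/2809) = (2877 + 7)*(1/2809) = 2884*(1/2809) = 2884/2809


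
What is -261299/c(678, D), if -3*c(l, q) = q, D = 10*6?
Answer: 261299/20 ≈ 13065.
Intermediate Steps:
D = 60
c(l, q) = -q/3
-261299/c(678, D) = -261299/((-⅓*60)) = -261299/(-20) = -261299*(-1/20) = 261299/20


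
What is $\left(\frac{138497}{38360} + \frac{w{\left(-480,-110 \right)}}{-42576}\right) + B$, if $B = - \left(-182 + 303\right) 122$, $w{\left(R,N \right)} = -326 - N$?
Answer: $- \frac{502158754381}{34025320} \approx -14758.0$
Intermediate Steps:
$B = -14762$ ($B = - 121 \cdot 122 = \left(-1\right) 14762 = -14762$)
$\left(\frac{138497}{38360} + \frac{w{\left(-480,-110 \right)}}{-42576}\right) + B = \left(\frac{138497}{38360} + \frac{-326 - -110}{-42576}\right) - 14762 = \left(138497 \cdot \frac{1}{38360} + \left(-326 + 110\right) \left(- \frac{1}{42576}\right)\right) - 14762 = \left(\frac{138497}{38360} - - \frac{9}{1774}\right) - 14762 = \left(\frac{138497}{38360} + \frac{9}{1774}\right) - 14762 = \frac{123019459}{34025320} - 14762 = - \frac{502158754381}{34025320}$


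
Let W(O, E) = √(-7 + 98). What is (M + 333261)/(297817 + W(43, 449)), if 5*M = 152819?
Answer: 20837155858/17056724115 - 909562*√91/221737413495 ≈ 1.2216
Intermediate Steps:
M = 152819/5 (M = (⅕)*152819 = 152819/5 ≈ 30564.)
W(O, E) = √91
(M + 333261)/(297817 + W(43, 449)) = (152819/5 + 333261)/(297817 + √91) = 1819124/(5*(297817 + √91))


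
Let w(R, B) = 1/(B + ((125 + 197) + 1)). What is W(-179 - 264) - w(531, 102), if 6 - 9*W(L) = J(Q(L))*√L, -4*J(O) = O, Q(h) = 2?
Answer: 847/1275 + I*√443/18 ≈ 0.66431 + 1.1693*I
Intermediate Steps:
J(O) = -O/4
w(R, B) = 1/(323 + B) (w(R, B) = 1/(B + (322 + 1)) = 1/(B + 323) = 1/(323 + B))
W(L) = ⅔ + √L/18 (W(L) = ⅔ - (-¼*2)*√L/9 = ⅔ - (-1)*√L/18 = ⅔ + √L/18)
W(-179 - 264) - w(531, 102) = (⅔ + √(-179 - 264)/18) - 1/(323 + 102) = (⅔ + √(-443)/18) - 1/425 = (⅔ + (I*√443)/18) - 1*1/425 = (⅔ + I*√443/18) - 1/425 = 847/1275 + I*√443/18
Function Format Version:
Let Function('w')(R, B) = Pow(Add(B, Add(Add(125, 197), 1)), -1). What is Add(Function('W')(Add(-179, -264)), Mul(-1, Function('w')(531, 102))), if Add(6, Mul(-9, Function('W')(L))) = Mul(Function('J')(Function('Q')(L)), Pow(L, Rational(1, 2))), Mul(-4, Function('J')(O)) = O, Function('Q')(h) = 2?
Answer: Add(Rational(847, 1275), Mul(Rational(1, 18), I, Pow(443, Rational(1, 2)))) ≈ Add(0.66431, Mul(1.1693, I))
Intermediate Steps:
Function('J')(O) = Mul(Rational(-1, 4), O)
Function('w')(R, B) = Pow(Add(323, B), -1) (Function('w')(R, B) = Pow(Add(B, Add(322, 1)), -1) = Pow(Add(B, 323), -1) = Pow(Add(323, B), -1))
Function('W')(L) = Add(Rational(2, 3), Mul(Rational(1, 18), Pow(L, Rational(1, 2)))) (Function('W')(L) = Add(Rational(2, 3), Mul(Rational(-1, 9), Mul(Mul(Rational(-1, 4), 2), Pow(L, Rational(1, 2))))) = Add(Rational(2, 3), Mul(Rational(-1, 9), Mul(Rational(-1, 2), Pow(L, Rational(1, 2))))) = Add(Rational(2, 3), Mul(Rational(1, 18), Pow(L, Rational(1, 2)))))
Add(Function('W')(Add(-179, -264)), Mul(-1, Function('w')(531, 102))) = Add(Add(Rational(2, 3), Mul(Rational(1, 18), Pow(Add(-179, -264), Rational(1, 2)))), Mul(-1, Pow(Add(323, 102), -1))) = Add(Add(Rational(2, 3), Mul(Rational(1, 18), Pow(-443, Rational(1, 2)))), Mul(-1, Pow(425, -1))) = Add(Add(Rational(2, 3), Mul(Rational(1, 18), Mul(I, Pow(443, Rational(1, 2))))), Mul(-1, Rational(1, 425))) = Add(Add(Rational(2, 3), Mul(Rational(1, 18), I, Pow(443, Rational(1, 2)))), Rational(-1, 425)) = Add(Rational(847, 1275), Mul(Rational(1, 18), I, Pow(443, Rational(1, 2))))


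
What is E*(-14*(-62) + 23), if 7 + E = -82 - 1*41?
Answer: -115830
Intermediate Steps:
E = -130 (E = -7 + (-82 - 1*41) = -7 + (-82 - 41) = -7 - 123 = -130)
E*(-14*(-62) + 23) = -130*(-14*(-62) + 23) = -130*(868 + 23) = -130*891 = -115830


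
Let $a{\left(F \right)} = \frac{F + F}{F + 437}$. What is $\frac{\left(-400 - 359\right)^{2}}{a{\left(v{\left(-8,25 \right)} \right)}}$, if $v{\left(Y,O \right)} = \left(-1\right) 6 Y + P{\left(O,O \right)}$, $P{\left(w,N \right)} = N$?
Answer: $\frac{146900655}{73} \approx 2.0123 \cdot 10^{6}$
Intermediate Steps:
$v{\left(Y,O \right)} = O - 6 Y$ ($v{\left(Y,O \right)} = \left(-1\right) 6 Y + O = - 6 Y + O = O - 6 Y$)
$a{\left(F \right)} = \frac{2 F}{437 + F}$
$\frac{\left(-400 - 359\right)^{2}}{a{\left(v{\left(-8,25 \right)} \right)}} = \frac{\left(-400 - 359\right)^{2}}{2 \left(25 - -48\right) \frac{1}{437 + \left(25 - -48\right)}} = \frac{\left(-759\right)^{2}}{2 \left(25 + 48\right) \frac{1}{437 + \left(25 + 48\right)}} = \frac{576081}{2 \cdot 73 \frac{1}{437 + 73}} = \frac{576081}{2 \cdot 73 \cdot \frac{1}{510}} = \frac{576081}{\frac{73}{255}} = 576081 \cdot \frac{255}{73} = \frac{146900655}{73}$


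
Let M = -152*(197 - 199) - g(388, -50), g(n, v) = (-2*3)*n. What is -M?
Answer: -2632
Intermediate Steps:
g(n, v) = -6*n
M = 2632 (M = -152*(197 - 199) - (-6)*388 = -152*(-2) - 1*(-2328) = 304 + 2328 = 2632)
-M = -1*2632 = -2632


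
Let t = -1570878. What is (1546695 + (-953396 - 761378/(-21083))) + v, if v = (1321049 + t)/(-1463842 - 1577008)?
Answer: 38038862111510557/64110240550 ≈ 5.9334e+5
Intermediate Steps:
v = 249829/3040850 (v = (1321049 - 1570878)/(-1463842 - 1577008) = -249829/(-3040850) = -249829*(-1/3040850) = 249829/3040850 ≈ 0.082158)
(1546695 + (-953396 - 761378/(-21083))) + v = (1546695 + (-953396 - 761378/(-21083))) + 249829/3040850 = (1546695 + (-953396 - 761378*(-1/21083))) + 249829/3040850 = (1546695 + (-953396 + 761378/21083)) + 249829/3040850 = (1546695 - 20099686490/21083) + 249829/3040850 = 12509284195/21083 + 249829/3040850 = 38038862111510557/64110240550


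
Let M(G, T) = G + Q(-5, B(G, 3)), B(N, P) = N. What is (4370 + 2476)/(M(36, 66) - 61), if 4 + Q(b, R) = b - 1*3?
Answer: -6846/37 ≈ -185.03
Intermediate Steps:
Q(b, R) = -7 + b (Q(b, R) = -4 + (b - 1*3) = -4 + (b - 3) = -4 + (-3 + b) = -7 + b)
M(G, T) = -12 + G (M(G, T) = G + (-7 - 5) = G - 12 = -12 + G)
(4370 + 2476)/(M(36, 66) - 61) = (4370 + 2476)/((-12 + 36) - 61) = 6846/(24 - 61) = 6846/(-37) = 6846*(-1/37) = -6846/37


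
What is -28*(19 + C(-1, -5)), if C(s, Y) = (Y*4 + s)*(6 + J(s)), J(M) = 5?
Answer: 5936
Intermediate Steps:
C(s, Y) = 11*s + 44*Y (C(s, Y) = (Y*4 + s)*(6 + 5) = (4*Y + s)*11 = (s + 4*Y)*11 = 11*s + 44*Y)
-28*(19 + C(-1, -5)) = -28*(19 + (11*(-1) + 44*(-5))) = -28*(19 + (-11 - 220)) = -28*(19 - 231) = -28*(-212) = 5936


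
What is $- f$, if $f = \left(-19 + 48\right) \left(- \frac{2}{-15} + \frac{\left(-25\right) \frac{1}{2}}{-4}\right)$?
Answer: $- \frac{11339}{120} \approx -94.492$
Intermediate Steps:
$f = \frac{11339}{120}$ ($f = 29 \left(\left(-2\right) \left(- \frac{1}{15}\right) + \left(-25\right) \frac{1}{2} \left(- \frac{1}{4}\right)\right) = 29 \left(\frac{2}{15} - - \frac{25}{8}\right) = 29 \left(\frac{2}{15} + \frac{25}{8}\right) = 29 \cdot \frac{391}{120} = \frac{11339}{120} \approx 94.492$)
$- f = \left(-1\right) \frac{11339}{120} = - \frac{11339}{120}$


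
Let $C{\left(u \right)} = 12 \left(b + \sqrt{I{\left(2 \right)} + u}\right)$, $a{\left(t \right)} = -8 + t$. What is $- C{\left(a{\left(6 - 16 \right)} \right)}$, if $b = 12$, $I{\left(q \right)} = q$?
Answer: $-144 - 48 i \approx -144.0 - 48.0 i$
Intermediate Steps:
$C{\left(u \right)} = 144 + 12 \sqrt{2 + u}$ ($C{\left(u \right)} = 12 \left(12 + \sqrt{2 + u}\right) = 144 + 12 \sqrt{2 + u}$)
$- C{\left(a{\left(6 - 16 \right)} \right)} = - (144 + 12 \sqrt{2 + \left(-8 + \left(6 - 16\right)\right)}) = - (144 + 12 \sqrt{2 - 18}) = - (144 + 12 \sqrt{-16}) = - (144 + 12 \cdot 4 i) = - (144 + 48 i) = -144 - 48 i$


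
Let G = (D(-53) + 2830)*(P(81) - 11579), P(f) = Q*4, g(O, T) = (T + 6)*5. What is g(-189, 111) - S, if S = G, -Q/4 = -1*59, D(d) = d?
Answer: 29533980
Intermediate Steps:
g(O, T) = 30 + 5*T (g(O, T) = (6 + T)*5 = 30 + 5*T)
Q = 236 (Q = -(-4)*59 = -4*(-59) = 236)
P(f) = 944 (P(f) = 236*4 = 944)
G = -29533395 (G = (-53 + 2830)*(944 - 11579) = 2777*(-10635) = -29533395)
S = -29533395
g(-189, 111) - S = (30 + 5*111) - 1*(-29533395) = (30 + 555) + 29533395 = 585 + 29533395 = 29533980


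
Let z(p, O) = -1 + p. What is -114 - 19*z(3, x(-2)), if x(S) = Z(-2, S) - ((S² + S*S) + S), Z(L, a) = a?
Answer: -152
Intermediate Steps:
x(S) = -2*S² (x(S) = S - ((S² + S*S) + S) = S - ((S² + S²) + S) = S - (2*S² + S) = S - (S + 2*S²) = S + (-S - 2*S²) = -2*S²)
-114 - 19*z(3, x(-2)) = -114 - 19*(-1 + 3) = -114 - 19*2 = -114 - 38 = -152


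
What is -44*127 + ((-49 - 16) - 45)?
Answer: -5698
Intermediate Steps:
-44*127 + ((-49 - 16) - 45) = -5588 + (-65 - 45) = -5588 - 110 = -5698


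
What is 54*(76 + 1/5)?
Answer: 20574/5 ≈ 4114.8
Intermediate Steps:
54*(76 + 1/5) = 54*(76 + ⅕) = 54*(381/5) = 20574/5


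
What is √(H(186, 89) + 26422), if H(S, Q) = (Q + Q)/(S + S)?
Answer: √914112066/186 ≈ 162.55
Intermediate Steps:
H(S, Q) = Q/S (H(S, Q) = (2*Q)/((2*S)) = (2*Q)*(1/(2*S)) = Q/S)
√(H(186, 89) + 26422) = √(89/186 + 26422) = √(4914581/186) = √914112066/186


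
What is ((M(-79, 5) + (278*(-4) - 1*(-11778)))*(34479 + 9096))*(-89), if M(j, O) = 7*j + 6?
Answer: -39243252825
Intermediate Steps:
M(j, O) = 6 + 7*j
((M(-79, 5) + (278*(-4) - 1*(-11778)))*(34479 + 9096))*(-89) = (((6 + 7*(-79)) + (278*(-4) - 1*(-11778)))*(34479 + 9096))*(-89) = (((6 - 553) + (-1112 + 11778))*43575)*(-89) = ((-547 + 10666)*43575)*(-89) = (10119*43575)*(-89) = 440935425*(-89) = -39243252825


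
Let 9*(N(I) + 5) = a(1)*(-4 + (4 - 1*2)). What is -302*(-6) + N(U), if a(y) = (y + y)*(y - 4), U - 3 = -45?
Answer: 5425/3 ≈ 1808.3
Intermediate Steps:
U = -42 (U = 3 - 45 = -42)
a(y) = 2*y*(-4 + y) (a(y) = (2*y)*(-4 + y) = 2*y*(-4 + y))
N(I) = -11/3 (N(I) = -5 + ((2*1*(-4 + 1))*(-4 + (4 - 1*2)))/9 = -5 + ((2*1*(-3))*(-4 + (4 - 2)))/9 = -5 + (-6*(-4 + 2))/9 = -5 + (-6*(-2))/9 = -5 + (1/9)*12 = -5 + 4/3 = -11/3)
-302*(-6) + N(U) = -302*(-6) - 11/3 = 1812 - 11/3 = 5425/3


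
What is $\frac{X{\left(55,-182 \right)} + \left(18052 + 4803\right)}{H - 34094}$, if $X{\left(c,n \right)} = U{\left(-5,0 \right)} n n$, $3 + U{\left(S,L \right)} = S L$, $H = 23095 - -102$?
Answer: $\frac{4501}{641} \approx 7.0218$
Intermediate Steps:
$H = 23197$ ($H = 23095 + 102 = 23197$)
$U{\left(S,L \right)} = -3 + L S$ ($U{\left(S,L \right)} = -3 + S L = -3 + L S$)
$X{\left(c,n \right)} = - 3 n^{2}$ ($X{\left(c,n \right)} = \left(-3 + 0 \left(-5\right)\right) n n = \left(-3 + 0\right) n n = - 3 n n = - 3 n^{2}$)
$\frac{X{\left(55,-182 \right)} + \left(18052 + 4803\right)}{H - 34094} = \frac{- 3 \left(-182\right)^{2} + \left(18052 + 4803\right)}{23197 - 34094} = \frac{\left(-3\right) 33124 + 22855}{-10897} = \left(-99372 + 22855\right) \left(- \frac{1}{10897}\right) = \left(-76517\right) \left(- \frac{1}{10897}\right) = \frac{4501}{641}$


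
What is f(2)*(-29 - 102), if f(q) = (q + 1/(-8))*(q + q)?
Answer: -1965/2 ≈ -982.50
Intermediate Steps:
f(q) = 2*q*(-⅛ + q) (f(q) = (q - ⅛)*(2*q) = (-⅛ + q)*(2*q) = 2*q*(-⅛ + q))
f(2)*(-29 - 102) = ((¼)*2*(-1 + 8*2))*(-29 - 102) = ((¼)*2*(-1 + 16))*(-131) = ((¼)*2*15)*(-131) = (15/2)*(-131) = -1965/2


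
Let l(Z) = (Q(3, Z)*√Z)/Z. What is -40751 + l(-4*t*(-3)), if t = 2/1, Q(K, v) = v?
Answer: -40751 + 2*√6 ≈ -40746.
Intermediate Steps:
t = 2 (t = 2*1 = 2)
l(Z) = √Z (l(Z) = (Z*√Z)/Z = Z^(3/2)/Z = √Z)
-40751 + l(-4*t*(-3)) = -40751 + √(-4*2*(-3)) = -40751 + √(-8*(-3)) = -40751 + √24 = -40751 + 2*√6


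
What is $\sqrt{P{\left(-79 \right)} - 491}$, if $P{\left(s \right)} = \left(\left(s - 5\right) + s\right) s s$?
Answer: $3 i \sqrt{113086} \approx 1008.8 i$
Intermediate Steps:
$P{\left(s \right)} = s^{2} \left(-5 + 2 s\right)$ ($P{\left(s \right)} = \left(\left(-5 + s\right) + s\right) s s = \left(-5 + 2 s\right) s s = s \left(-5 + 2 s\right) s = s^{2} \left(-5 + 2 s\right)$)
$\sqrt{P{\left(-79 \right)} - 491} = \sqrt{\left(-79\right)^{2} \left(-5 + 2 \left(-79\right)\right) - 491} = \sqrt{6241 \left(-5 - 158\right) - 491} = \sqrt{6241 \left(-163\right) - 491} = \sqrt{-1017283 - 491} = \sqrt{-1017774} = 3 i \sqrt{113086}$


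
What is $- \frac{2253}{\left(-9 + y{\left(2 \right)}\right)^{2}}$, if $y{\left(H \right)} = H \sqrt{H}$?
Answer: $- \frac{200517}{5329} - \frac{81108 \sqrt{2}}{5329} \approx -59.152$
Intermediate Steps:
$y{\left(H \right)} = H^{\frac{3}{2}}$
$- \frac{2253}{\left(-9 + y{\left(2 \right)}\right)^{2}} = - \frac{2253}{\left(-9 + 2^{\frac{3}{2}}\right)^{2}} = - \frac{2253}{\left(-9 + 2 \sqrt{2}\right)^{2}}$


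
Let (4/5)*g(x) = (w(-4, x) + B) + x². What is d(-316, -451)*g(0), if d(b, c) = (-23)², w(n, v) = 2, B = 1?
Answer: 7935/4 ≈ 1983.8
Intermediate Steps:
d(b, c) = 529
g(x) = 15/4 + 5*x²/4 (g(x) = 5*((2 + 1) + x²)/4 = 5*(3 + x²)/4 = 15/4 + 5*x²/4)
d(-316, -451)*g(0) = 529*(15/4 + (5/4)*0²) = 529*(15/4 + (5/4)*0) = 529*(15/4 + 0) = 529*(15/4) = 7935/4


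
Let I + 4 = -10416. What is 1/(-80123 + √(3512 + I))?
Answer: -80123/6419702037 - 2*I*√1727/6419702037 ≈ -1.2481e-5 - 1.2947e-8*I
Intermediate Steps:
I = -10420 (I = -4 - 10416 = -10420)
1/(-80123 + √(3512 + I)) = 1/(-80123 + √(3512 - 10420)) = 1/(-80123 + √(-6908)) = 1/(-80123 + 2*I*√1727)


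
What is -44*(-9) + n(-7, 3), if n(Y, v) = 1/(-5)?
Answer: 1979/5 ≈ 395.80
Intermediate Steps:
n(Y, v) = -1/5
-44*(-9) + n(-7, 3) = -44*(-9) - 1/5 = 396 - 1/5 = 1979/5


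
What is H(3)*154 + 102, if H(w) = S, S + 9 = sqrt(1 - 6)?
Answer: -1284 + 154*I*sqrt(5) ≈ -1284.0 + 344.35*I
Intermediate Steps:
S = -9 + I*sqrt(5) (S = -9 + sqrt(1 - 6) = -9 + sqrt(-5) = -9 + I*sqrt(5) ≈ -9.0 + 2.2361*I)
H(w) = -9 + I*sqrt(5)
H(3)*154 + 102 = (-9 + I*sqrt(5))*154 + 102 = (-1386 + 154*I*sqrt(5)) + 102 = -1284 + 154*I*sqrt(5)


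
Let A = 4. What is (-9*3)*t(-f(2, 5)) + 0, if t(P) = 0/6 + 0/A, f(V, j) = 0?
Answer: 0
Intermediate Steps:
t(P) = 0 (t(P) = 0/6 + 0/4 = 0*(⅙) + 0*(¼) = 0 + 0 = 0)
(-9*3)*t(-f(2, 5)) + 0 = -9*3*0 + 0 = -27*0 + 0 = 0 + 0 = 0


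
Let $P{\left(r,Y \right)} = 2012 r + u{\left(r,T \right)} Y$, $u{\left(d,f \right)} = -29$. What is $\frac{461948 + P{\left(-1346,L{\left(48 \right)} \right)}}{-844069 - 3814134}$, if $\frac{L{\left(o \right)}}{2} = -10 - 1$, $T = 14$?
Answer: $\frac{2245566}{4658203} \approx 0.48207$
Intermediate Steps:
$L{\left(o \right)} = -22$ ($L{\left(o \right)} = 2 \left(-10 - 1\right) = 2 \left(-11\right) = -22$)
$P{\left(r,Y \right)} = - 29 Y + 2012 r$ ($P{\left(r,Y \right)} = 2012 r - 29 Y = - 29 Y + 2012 r$)
$\frac{461948 + P{\left(-1346,L{\left(48 \right)} \right)}}{-844069 - 3814134} = \frac{461948 + \left(\left(-29\right) \left(-22\right) + 2012 \left(-1346\right)\right)}{-844069 - 3814134} = \frac{461948 + \left(638 - 2708152\right)}{-4658203} = \left(461948 - 2707514\right) \left(- \frac{1}{4658203}\right) = \left(-2245566\right) \left(- \frac{1}{4658203}\right) = \frac{2245566}{4658203}$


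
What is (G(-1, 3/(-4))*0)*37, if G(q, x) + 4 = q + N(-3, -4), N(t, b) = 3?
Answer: 0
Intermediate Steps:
G(q, x) = -1 + q (G(q, x) = -4 + (q + 3) = -4 + (3 + q) = -1 + q)
(G(-1, 3/(-4))*0)*37 = ((-1 - 1)*0)*37 = -2*0*37 = 0*37 = 0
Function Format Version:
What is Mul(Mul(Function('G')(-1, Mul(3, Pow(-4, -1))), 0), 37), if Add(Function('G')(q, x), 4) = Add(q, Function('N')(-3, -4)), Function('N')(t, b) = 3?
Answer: 0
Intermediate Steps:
Function('G')(q, x) = Add(-1, q) (Function('G')(q, x) = Add(-4, Add(q, 3)) = Add(-4, Add(3, q)) = Add(-1, q))
Mul(Mul(Function('G')(-1, Mul(3, Pow(-4, -1))), 0), 37) = Mul(Mul(Add(-1, -1), 0), 37) = Mul(Mul(-2, 0), 37) = Mul(0, 37) = 0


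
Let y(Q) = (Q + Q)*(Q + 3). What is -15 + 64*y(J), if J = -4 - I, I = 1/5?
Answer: 15753/25 ≈ 630.12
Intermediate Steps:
I = ⅕ ≈ 0.20000
J = -21/5 (J = -4 - 1*⅕ = -4 - ⅕ = -21/5 ≈ -4.2000)
y(Q) = 2*Q*(3 + Q) (y(Q) = (2*Q)*(3 + Q) = 2*Q*(3 + Q))
-15 + 64*y(J) = -15 + 64*(2*(-21/5)*(3 - 21/5)) = -15 + 64*(2*(-21/5)*(-6/5)) = -15 + 64*(252/25) = -15 + 16128/25 = 15753/25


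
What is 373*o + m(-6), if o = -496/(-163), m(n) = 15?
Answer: 187453/163 ≈ 1150.0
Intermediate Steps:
o = 496/163 (o = -496*(-1/163) = 496/163 ≈ 3.0429)
373*o + m(-6) = 373*(496/163) + 15 = 185008/163 + 15 = 187453/163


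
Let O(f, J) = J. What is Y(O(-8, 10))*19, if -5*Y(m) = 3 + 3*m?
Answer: -627/5 ≈ -125.40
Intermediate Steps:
Y(m) = -⅗ - 3*m/5 (Y(m) = -(3 + 3*m)/5 = -⅗ - 3*m/5)
Y(O(-8, 10))*19 = (-⅗ - ⅗*10)*19 = (-⅗ - 6)*19 = -33/5*19 = -627/5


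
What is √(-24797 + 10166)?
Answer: I*√14631 ≈ 120.96*I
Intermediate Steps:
√(-24797 + 10166) = √(-14631) = I*√14631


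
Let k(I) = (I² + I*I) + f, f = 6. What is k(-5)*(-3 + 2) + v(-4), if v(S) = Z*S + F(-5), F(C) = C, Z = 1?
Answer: -65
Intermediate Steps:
k(I) = 6 + 2*I² (k(I) = (I² + I*I) + 6 = (I² + I²) + 6 = 2*I² + 6 = 6 + 2*I²)
v(S) = -5 + S (v(S) = 1*S - 5 = S - 5 = -5 + S)
k(-5)*(-3 + 2) + v(-4) = (6 + 2*(-5)²)*(-3 + 2) + (-5 - 4) = (6 + 2*25)*(-1) - 9 = (6 + 50)*(-1) - 9 = 56*(-1) - 9 = -56 - 9 = -65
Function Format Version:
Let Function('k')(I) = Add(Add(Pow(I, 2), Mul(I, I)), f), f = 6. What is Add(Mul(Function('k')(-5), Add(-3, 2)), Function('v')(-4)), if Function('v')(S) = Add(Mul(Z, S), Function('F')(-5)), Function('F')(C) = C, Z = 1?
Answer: -65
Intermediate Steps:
Function('k')(I) = Add(6, Mul(2, Pow(I, 2))) (Function('k')(I) = Add(Add(Pow(I, 2), Mul(I, I)), 6) = Add(Add(Pow(I, 2), Pow(I, 2)), 6) = Add(Mul(2, Pow(I, 2)), 6) = Add(6, Mul(2, Pow(I, 2))))
Function('v')(S) = Add(-5, S) (Function('v')(S) = Add(Mul(1, S), -5) = Add(S, -5) = Add(-5, S))
Add(Mul(Function('k')(-5), Add(-3, 2)), Function('v')(-4)) = Add(Mul(Add(6, Mul(2, Pow(-5, 2))), Add(-3, 2)), Add(-5, -4)) = Add(Mul(Add(6, Mul(2, 25)), -1), -9) = Add(Mul(Add(6, 50), -1), -9) = Add(Mul(56, -1), -9) = Add(-56, -9) = -65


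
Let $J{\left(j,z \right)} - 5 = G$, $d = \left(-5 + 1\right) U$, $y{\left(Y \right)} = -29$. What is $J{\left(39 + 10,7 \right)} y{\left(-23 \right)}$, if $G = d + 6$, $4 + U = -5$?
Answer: $-1363$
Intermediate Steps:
$U = -9$ ($U = -4 - 5 = -9$)
$d = 36$ ($d = \left(-5 + 1\right) \left(-9\right) = \left(-4\right) \left(-9\right) = 36$)
$G = 42$ ($G = 36 + 6 = 42$)
$J{\left(j,z \right)} = 47$ ($J{\left(j,z \right)} = 5 + 42 = 47$)
$J{\left(39 + 10,7 \right)} y{\left(-23 \right)} = 47 \left(-29\right) = -1363$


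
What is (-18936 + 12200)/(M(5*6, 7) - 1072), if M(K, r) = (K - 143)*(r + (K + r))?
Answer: 1684/1511 ≈ 1.1145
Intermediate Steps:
M(K, r) = (-143 + K)*(K + 2*r)
(-18936 + 12200)/(M(5*6, 7) - 1072) = (-18936 + 12200)/(((5*6)**2 - 286*7 - 715*6 + 2*(5*6)*7) - 1072) = -6736/((30**2 - 2002 - 143*30 + 2*30*7) - 1072) = -6736/((900 - 2002 - 4290 + 420) - 1072) = -6736/(-4972 - 1072) = -6736/(-6044) = -6736*(-1/6044) = 1684/1511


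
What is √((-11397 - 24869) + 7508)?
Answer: I*√28758 ≈ 169.58*I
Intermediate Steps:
√((-11397 - 24869) + 7508) = √(-36266 + 7508) = √(-28758) = I*√28758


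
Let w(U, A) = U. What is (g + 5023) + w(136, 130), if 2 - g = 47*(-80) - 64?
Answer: 8985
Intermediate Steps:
g = 3826 (g = 2 - (47*(-80) - 64) = 2 - (-3760 - 64) = 2 - 1*(-3824) = 2 + 3824 = 3826)
(g + 5023) + w(136, 130) = (3826 + 5023) + 136 = 8849 + 136 = 8985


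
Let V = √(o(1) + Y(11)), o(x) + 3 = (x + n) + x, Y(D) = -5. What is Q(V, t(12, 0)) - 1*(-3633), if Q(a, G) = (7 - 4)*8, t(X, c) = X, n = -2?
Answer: 3657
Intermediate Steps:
o(x) = -5 + 2*x (o(x) = -3 + ((x - 2) + x) = -3 + ((-2 + x) + x) = -3 + (-2 + 2*x) = -5 + 2*x)
V = 2*I*√2 (V = √((-5 + 2*1) - 5) = √((-5 + 2) - 5) = √(-3 - 5) = √(-8) = 2*I*√2 ≈ 2.8284*I)
Q(a, G) = 24 (Q(a, G) = 3*8 = 24)
Q(V, t(12, 0)) - 1*(-3633) = 24 - 1*(-3633) = 24 + 3633 = 3657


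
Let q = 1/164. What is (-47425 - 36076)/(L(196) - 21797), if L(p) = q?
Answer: 13694164/3574707 ≈ 3.8308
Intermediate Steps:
q = 1/164 ≈ 0.0060976
L(p) = 1/164
(-47425 - 36076)/(L(196) - 21797) = (-47425 - 36076)/(1/164 - 21797) = -83501/(-3574707/164) = -83501*(-164/3574707) = 13694164/3574707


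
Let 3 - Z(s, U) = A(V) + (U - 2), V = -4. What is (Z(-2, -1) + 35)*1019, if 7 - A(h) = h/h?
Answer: 35665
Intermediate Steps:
A(h) = 6 (A(h) = 7 - h/h = 7 - 1*1 = 7 - 1 = 6)
Z(s, U) = -1 - U (Z(s, U) = 3 - (6 + (U - 2)) = 3 - (6 + (-2 + U)) = 3 - (4 + U) = 3 + (-4 - U) = -1 - U)
(Z(-2, -1) + 35)*1019 = ((-1 - 1*(-1)) + 35)*1019 = ((-1 + 1) + 35)*1019 = (0 + 35)*1019 = 35*1019 = 35665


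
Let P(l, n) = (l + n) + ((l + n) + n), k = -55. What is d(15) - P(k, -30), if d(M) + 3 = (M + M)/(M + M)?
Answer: 198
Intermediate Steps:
P(l, n) = 2*l + 3*n (P(l, n) = (l + n) + (l + 2*n) = 2*l + 3*n)
d(M) = -2 (d(M) = -3 + (M + M)/(M + M) = -3 + (2*M)/((2*M)) = -3 + (2*M)*(1/(2*M)) = -3 + 1 = -2)
d(15) - P(k, -30) = -2 - (2*(-55) + 3*(-30)) = -2 - (-110 - 90) = -2 - 1*(-200) = -2 + 200 = 198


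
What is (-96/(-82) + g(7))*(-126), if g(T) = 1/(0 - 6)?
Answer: -5187/41 ≈ -126.51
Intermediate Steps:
g(T) = -⅙ (g(T) = 1/(-6) = -⅙)
(-96/(-82) + g(7))*(-126) = (-96/(-82) - ⅙)*(-126) = (-96*(-1/82) - ⅙)*(-126) = (48/41 - ⅙)*(-126) = (247/246)*(-126) = -5187/41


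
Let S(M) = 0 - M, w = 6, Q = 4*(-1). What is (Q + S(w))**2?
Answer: 100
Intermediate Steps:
Q = -4
S(M) = -M
(Q + S(w))**2 = (-4 - 1*6)**2 = (-4 - 6)**2 = (-10)**2 = 100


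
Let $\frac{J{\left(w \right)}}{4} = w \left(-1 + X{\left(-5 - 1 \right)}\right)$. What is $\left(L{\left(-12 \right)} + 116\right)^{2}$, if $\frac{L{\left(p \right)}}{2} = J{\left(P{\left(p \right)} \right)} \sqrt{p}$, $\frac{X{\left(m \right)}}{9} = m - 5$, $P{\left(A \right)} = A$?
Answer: $-1105906544 + 4454400 i \sqrt{3} \approx -1.1059 \cdot 10^{9} + 7.7152 \cdot 10^{6} i$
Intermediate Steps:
$X{\left(m \right)} = -45 + 9 m$ ($X{\left(m \right)} = 9 \left(m - 5\right) = 9 \left(-5 + m\right) = -45 + 9 m$)
$J{\left(w \right)} = - 400 w$ ($J{\left(w \right)} = 4 w \left(-1 + \left(-45 + 9 \left(-5 - 1\right)\right)\right) = 4 w \left(-1 + \left(-45 + 9 \left(-6\right)\right)\right) = 4 w \left(-1 - 99\right) = 4 w \left(-100\right) = 4 \left(- 100 w\right) = - 400 w$)
$L{\left(p \right)} = - 800 p^{\frac{3}{2}}$ ($L{\left(p \right)} = 2 - 400 p \sqrt{p} = 2 \left(- 400 p^{\frac{3}{2}}\right) = - 800 p^{\frac{3}{2}}$)
$\left(L{\left(-12 \right)} + 116\right)^{2} = \left(- 800 \left(-12\right)^{\frac{3}{2}} + 116\right)^{2} = \left(- 800 \left(- 24 i \sqrt{3}\right) + 116\right)^{2} = \left(19200 i \sqrt{3} + 116\right)^{2} = \left(116 + 19200 i \sqrt{3}\right)^{2}$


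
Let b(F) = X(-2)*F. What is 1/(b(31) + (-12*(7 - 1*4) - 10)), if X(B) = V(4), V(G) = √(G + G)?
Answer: 23/2786 + 31*√2/2786 ≈ 0.023992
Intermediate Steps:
V(G) = √2*√G (V(G) = √(2*G) = √2*√G)
X(B) = 2*√2 (X(B) = √2*√4 = √2*2 = 2*√2)
b(F) = 2*F*√2 (b(F) = (2*√2)*F = 2*F*√2)
1/(b(31) + (-12*(7 - 1*4) - 10)) = 1/(2*31*√2 + (-12*(7 - 1*4) - 10)) = 1/(62*√2 + (-12*(7 - 4) - 10)) = 1/(62*√2 + (-12*3 - 10)) = 1/(62*√2 + (-36 - 10)) = 1/(62*√2 - 46) = 1/(-46 + 62*√2)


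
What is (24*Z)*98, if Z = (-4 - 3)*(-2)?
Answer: 32928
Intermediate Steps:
Z = 14 (Z = -7*(-2) = 14)
(24*Z)*98 = (24*14)*98 = 336*98 = 32928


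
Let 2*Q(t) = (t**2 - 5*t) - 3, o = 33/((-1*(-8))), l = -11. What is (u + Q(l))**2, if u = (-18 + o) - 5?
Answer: 292681/64 ≈ 4573.1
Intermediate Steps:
o = 33/8 ≈ 4.1250
Q(t) = -3/2 + t**2/2 - 5*t/2 (Q(t) = ((t**2 - 5*t) - 3)/2 = (-3 + t**2 - 5*t)/2 = -3/2 + t**2/2 - 5*t/2)
u = -151/8 (u = (-18 + 33/8) - 5 = -111/8 - 5 = -151/8 ≈ -18.875)
(u + Q(l))**2 = (-151/8 + (-3/2 + (1/2)*(-11)**2 - 5/2*(-11)))**2 = (-151/8 + (-3/2 + (1/2)*121 + 55/2))**2 = (-151/8 + (-3/2 + 121/2 + 55/2))**2 = (-151/8 + 173/2)**2 = (541/8)**2 = 292681/64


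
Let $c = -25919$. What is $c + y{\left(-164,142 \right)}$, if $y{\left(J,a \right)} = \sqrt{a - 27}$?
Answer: $-25919 + \sqrt{115} \approx -25908.0$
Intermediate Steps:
$y{\left(J,a \right)} = \sqrt{-27 + a}$
$c + y{\left(-164,142 \right)} = -25919 + \sqrt{-27 + 142} = -25919 + \sqrt{115}$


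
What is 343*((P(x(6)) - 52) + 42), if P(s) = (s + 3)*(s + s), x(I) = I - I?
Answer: -3430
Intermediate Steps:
x(I) = 0
P(s) = 2*s*(3 + s) (P(s) = (3 + s)*(2*s) = 2*s*(3 + s))
343*((P(x(6)) - 52) + 42) = 343*((2*0*(3 + 0) - 52) + 42) = 343*((2*0*3 - 52) + 42) = 343*((0 - 52) + 42) = 343*(-52 + 42) = 343*(-10) = -3430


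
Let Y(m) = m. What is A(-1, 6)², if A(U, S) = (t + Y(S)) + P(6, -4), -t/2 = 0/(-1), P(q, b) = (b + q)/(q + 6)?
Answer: 1369/36 ≈ 38.028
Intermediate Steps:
P(q, b) = (b + q)/(6 + q)
t = 0 (t = -0/(-1) = -0*(-1) = -2*0 = 0)
A(U, S) = ⅙ + S (A(U, S) = (0 + S) + (-4 + 6)/(6 + 6) = S + 2/12 = S + (1/12)*2 = S + ⅙ = ⅙ + S)
A(-1, 6)² = (⅙ + 6)² = (37/6)² = 1369/36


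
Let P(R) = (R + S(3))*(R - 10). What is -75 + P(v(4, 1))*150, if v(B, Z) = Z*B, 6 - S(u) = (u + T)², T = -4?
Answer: -8175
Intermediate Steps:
S(u) = 6 - (-4 + u)² (S(u) = 6 - (u - 4)² = 6 - (-4 + u)²)
v(B, Z) = B*Z
P(R) = (-10 + R)*(5 + R) (P(R) = (R + (6 - (-4 + 3)²))*(R - 10) = (R + (6 - 1*(-1)²))*(-10 + R) = (R + (6 - 1*1))*(-10 + R) = (R + (6 - 1))*(-10 + R) = (R + 5)*(-10 + R) = (5 + R)*(-10 + R) = (-10 + R)*(5 + R))
-75 + P(v(4, 1))*150 = -75 + (-50 + (4*1)² - 20)*150 = -75 + (-50 + 4² - 5*4)*150 = -75 + (-50 + 16 - 20)*150 = -75 - 54*150 = -75 - 8100 = -8175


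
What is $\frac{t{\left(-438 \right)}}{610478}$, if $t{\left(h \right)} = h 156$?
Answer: $- \frac{34164}{305239} \approx -0.11193$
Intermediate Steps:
$t{\left(h \right)} = 156 h$
$\frac{t{\left(-438 \right)}}{610478} = \frac{156 \left(-438\right)}{610478} = \left(-68328\right) \frac{1}{610478} = - \frac{34164}{305239}$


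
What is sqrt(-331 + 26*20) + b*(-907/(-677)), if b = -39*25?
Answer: -884325/677 + 3*sqrt(21) ≈ -1292.5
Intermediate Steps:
b = -975
sqrt(-331 + 26*20) + b*(-907/(-677)) = sqrt(-331 + 26*20) - (-884325)/(-677) = sqrt(-331 + 520) - (-884325)*(-1)/677 = sqrt(189) - 975*907/677 = 3*sqrt(21) - 884325/677 = -884325/677 + 3*sqrt(21)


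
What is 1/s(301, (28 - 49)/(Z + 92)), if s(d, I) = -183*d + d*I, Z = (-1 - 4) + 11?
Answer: -2/110295 ≈ -1.8133e-5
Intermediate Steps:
Z = 6 (Z = -5 + 11 = 6)
s(d, I) = -183*d + I*d
1/s(301, (28 - 49)/(Z + 92)) = 1/(301*(-183 + (28 - 49)/(6 + 92))) = 1/(301*(-183 - 21/98)) = 1/(301*(-183 - 21*1/98)) = 1/(301*(-183 - 3/14)) = 1/(301*(-2565/14)) = 1/(-110295/2) = -2/110295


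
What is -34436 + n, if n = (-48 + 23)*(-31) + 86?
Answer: -33575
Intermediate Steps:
n = 861 (n = -25*(-31) + 86 = 775 + 86 = 861)
-34436 + n = -34436 + 861 = -33575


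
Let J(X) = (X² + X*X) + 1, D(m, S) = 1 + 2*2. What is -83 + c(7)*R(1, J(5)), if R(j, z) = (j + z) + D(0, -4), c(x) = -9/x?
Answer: -1094/7 ≈ -156.29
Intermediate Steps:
D(m, S) = 5 (D(m, S) = 1 + 4 = 5)
J(X) = 1 + 2*X² (J(X) = (X² + X²) + 1 = 2*X² + 1 = 1 + 2*X²)
R(j, z) = 5 + j + z (R(j, z) = (j + z) + 5 = 5 + j + z)
-83 + c(7)*R(1, J(5)) = -83 + (-9/7)*(5 + 1 + (1 + 2*5²)) = -83 + (-9*⅐)*(5 + 1 + (1 + 2*25)) = -83 - 9*(5 + 1 + (1 + 50))/7 = -83 - 9*(5 + 1 + 51)/7 = -83 - 9/7*57 = -83 - 513/7 = -1094/7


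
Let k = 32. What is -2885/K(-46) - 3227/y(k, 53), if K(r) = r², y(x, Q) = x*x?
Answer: -2445643/541696 ≈ -4.5148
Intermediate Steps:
y(x, Q) = x²
-2885/K(-46) - 3227/y(k, 53) = -2885/((-46)²) - 3227/(32²) = -2885/2116 - 3227/1024 = -2445643/541696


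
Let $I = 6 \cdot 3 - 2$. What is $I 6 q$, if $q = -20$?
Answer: $-1920$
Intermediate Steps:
$I = 16$ ($I = 18 - 2 = 16$)
$I 6 q = 16 \cdot 6 \left(-20\right) = 96 \left(-20\right) = -1920$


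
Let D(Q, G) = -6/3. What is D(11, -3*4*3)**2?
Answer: 4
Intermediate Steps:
D(Q, G) = -2 (D(Q, G) = -6*1/3 = -2)
D(11, -3*4*3)**2 = (-2)**2 = 4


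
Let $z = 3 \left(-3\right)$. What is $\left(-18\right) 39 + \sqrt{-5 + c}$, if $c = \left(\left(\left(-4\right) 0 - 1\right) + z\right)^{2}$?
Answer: $-702 + \sqrt{95} \approx -692.25$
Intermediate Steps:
$z = -9$
$c = 100$ ($c = \left(\left(\left(-4\right) 0 - 1\right) - 9\right)^{2} = \left(\left(0 - 1\right) - 9\right)^{2} = \left(-1 - 9\right)^{2} = \left(-10\right)^{2} = 100$)
$\left(-18\right) 39 + \sqrt{-5 + c} = \left(-18\right) 39 + \sqrt{-5 + 100} = -702 + \sqrt{95}$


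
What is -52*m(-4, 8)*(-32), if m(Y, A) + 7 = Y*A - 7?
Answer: -76544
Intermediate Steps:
m(Y, A) = -14 + A*Y (m(Y, A) = -7 + (Y*A - 7) = -7 + (A*Y - 7) = -7 + (-7 + A*Y) = -14 + A*Y)
-52*m(-4, 8)*(-32) = -52*(-14 + 8*(-4))*(-32) = -52*(-14 - 32)*(-32) = -52*(-46)*(-32) = 2392*(-32) = -76544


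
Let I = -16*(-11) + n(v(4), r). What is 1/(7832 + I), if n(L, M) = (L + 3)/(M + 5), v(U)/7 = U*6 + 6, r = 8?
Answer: 13/104317 ≈ 0.00012462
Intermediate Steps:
v(U) = 42 + 42*U (v(U) = 7*(U*6 + 6) = 7*(6*U + 6) = 7*(6 + 6*U) = 42 + 42*U)
n(L, M) = (3 + L)/(5 + M)
I = 2501/13 (I = -16*(-11) + (3 + (42 + 42*4))/(5 + 8) = 176 + (3 + (42 + 168))/13 = 176 + (3 + 210)/13 = 176 + (1/13)*213 = 176 + 213/13 = 2501/13 ≈ 192.38)
1/(7832 + I) = 1/(7832 + 2501/13) = 1/(104317/13) = 13/104317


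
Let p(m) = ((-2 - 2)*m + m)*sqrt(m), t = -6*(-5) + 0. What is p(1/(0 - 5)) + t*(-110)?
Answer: -3300 + 3*I*sqrt(5)/25 ≈ -3300.0 + 0.26833*I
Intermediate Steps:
t = 30 (t = 30 + 0 = 30)
p(m) = -3*m**(3/2) (p(m) = (-4*m + m)*sqrt(m) = (-3*m)*sqrt(m) = -3*m**(3/2))
p(1/(0 - 5)) + t*(-110) = -3*(-I*sqrt(5)/25) + 30*(-110) = -3*(-I*sqrt(5)/25) - 3300 = -(-3)*I*sqrt(5)/25 - 3300 = 3*I*sqrt(5)/25 - 3300 = -3300 + 3*I*sqrt(5)/25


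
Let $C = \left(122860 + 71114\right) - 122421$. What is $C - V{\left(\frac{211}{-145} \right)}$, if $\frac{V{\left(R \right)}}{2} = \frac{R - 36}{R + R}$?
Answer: $\frac{15092252}{211} \approx 71527.0$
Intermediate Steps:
$V{\left(R \right)} = \frac{-36 + R}{R}$ ($V{\left(R \right)} = 2 \frac{R - 36}{R + R} = 2 \frac{-36 + R}{2 R} = \frac{-36 + R}{R}$)
$C = 71553$ ($C = 193974 - 122421 = 71553$)
$C - V{\left(\frac{211}{-145} \right)} = 71553 - \frac{-36 + \frac{211}{-145}}{211 \frac{1}{-145}} = 71553 - \frac{-36 + 211 \left(- \frac{1}{145}\right)}{211 \left(- \frac{1}{145}\right)} = 71553 - \frac{-36 - \frac{211}{145}}{- \frac{211}{145}} = 71553 - \left(- \frac{145}{211}\right) \left(- \frac{5431}{145}\right) = 71553 - \frac{5431}{211} = \frac{15092252}{211}$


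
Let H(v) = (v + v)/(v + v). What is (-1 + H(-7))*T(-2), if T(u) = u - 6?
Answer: 0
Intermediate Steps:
T(u) = -6 + u
H(v) = 1 (H(v) = (2*v)/((2*v)) = (2*v)*(1/(2*v)) = 1)
(-1 + H(-7))*T(-2) = (-1 + 1)*(-6 - 2) = 0*(-8) = 0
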